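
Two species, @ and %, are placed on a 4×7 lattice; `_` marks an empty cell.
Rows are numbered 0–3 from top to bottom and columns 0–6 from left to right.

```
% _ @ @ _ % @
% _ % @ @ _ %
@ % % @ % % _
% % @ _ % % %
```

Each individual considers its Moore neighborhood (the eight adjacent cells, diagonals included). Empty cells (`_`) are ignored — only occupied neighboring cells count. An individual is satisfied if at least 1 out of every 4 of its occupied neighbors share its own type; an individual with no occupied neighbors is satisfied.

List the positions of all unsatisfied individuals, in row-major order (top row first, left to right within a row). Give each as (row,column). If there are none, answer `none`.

Row 0: (0,0)% 1/1 ok · (0,2)@ 2/3 ok · (0,3)@ 3/4 ok · (0,5)% 1/3 ok · (0,6)@ 0/2 unhappy
Row 1: (1,0)% 2/3 ok · (1,2)% 2/6 ok · (1,3)@ 4/7 ok · (1,4)@ 3/6 ok · (1,6)% 2/3 ok
Row 2: (2,0)@ 0/4 unhappy · (2,1)% 5/7 ok · (2,2)% 3/6 ok · (2,3)@ 3/7 ok · (2,4)% 3/6 ok · (2,5)% 5/6 ok
Row 3: (3,0)% 2/3 ok · (3,1)% 3/5 ok · (3,2)@ 1/4 ok · (3,4)% 3/4 ok · (3,5)% 4/4 ok · (3,6)% 2/2 ok

(0,6), (2,0)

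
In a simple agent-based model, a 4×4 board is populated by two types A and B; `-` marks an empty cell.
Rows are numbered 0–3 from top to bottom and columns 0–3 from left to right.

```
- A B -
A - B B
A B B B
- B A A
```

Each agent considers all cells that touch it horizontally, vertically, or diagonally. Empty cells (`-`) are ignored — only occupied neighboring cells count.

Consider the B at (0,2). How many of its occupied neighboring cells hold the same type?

2

Occupied neighbors of (0,2): (0,1)=A, (1,2)=B, (1,3)=B.
Same type (B): 2 of 3.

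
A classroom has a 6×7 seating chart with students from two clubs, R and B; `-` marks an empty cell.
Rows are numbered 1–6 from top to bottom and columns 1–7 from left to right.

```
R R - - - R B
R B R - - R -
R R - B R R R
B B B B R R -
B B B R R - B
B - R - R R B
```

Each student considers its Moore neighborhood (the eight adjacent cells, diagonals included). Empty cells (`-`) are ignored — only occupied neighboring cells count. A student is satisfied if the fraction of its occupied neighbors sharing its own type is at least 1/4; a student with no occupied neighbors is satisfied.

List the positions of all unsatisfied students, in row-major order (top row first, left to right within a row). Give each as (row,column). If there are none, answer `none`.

(1,7), (2,2)

(1,1)R 2/3 ✓
(1,2)R 3/4 ✓
(1,6)R 1/2 ✓
(1,7)B 0/2 ✗
(2,1)R 4/5 ✓
(2,2)B 0/6 ✗
(2,3)R 2/4 ✓
(2,6)R 4/5 ✓
(3,1)R 2/5 ✓
(3,2)R 3/7 ✓
(3,4)B 2/5 ✓
(3,5)R 4/6 ✓
(3,6)R 5/5 ✓
(3,7)R 3/3 ✓
(4,1)B 3/5 ✓
(4,2)B 5/7 ✓
(4,3)B 5/7 ✓
(4,4)B 3/7 ✓
(4,5)R 5/7 ✓
(4,6)R 5/6 ✓
(5,1)B 4/4 ✓
(5,2)B 6/7 ✓
(5,3)B 4/6 ✓
(5,4)R 4/7 ✓
(5,5)R 5/6 ✓
(5,7)B 1/3 ✓
(6,1)B 2/2 ✓
(6,3)R 1/3 ✓
(6,5)R 3/3 ✓
(6,6)R 2/4 ✓
(6,7)B 1/2 ✓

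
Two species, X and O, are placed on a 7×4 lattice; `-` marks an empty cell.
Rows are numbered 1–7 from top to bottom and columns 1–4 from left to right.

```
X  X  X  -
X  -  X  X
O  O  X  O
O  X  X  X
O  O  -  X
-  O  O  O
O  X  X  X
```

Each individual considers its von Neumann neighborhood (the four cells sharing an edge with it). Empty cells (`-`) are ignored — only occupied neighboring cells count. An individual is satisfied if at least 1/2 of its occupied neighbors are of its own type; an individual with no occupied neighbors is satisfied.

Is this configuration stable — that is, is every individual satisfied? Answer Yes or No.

Row 1: (1,1)X 2/2 satisfied · (1,2)X 2/2 satisfied · (1,3)X 2/2 satisfied
Row 2: (2,1)X 1/2 satisfied · (2,3)X 3/3 satisfied · (2,4)X 1/2 satisfied
Row 3: (3,1)O 2/3 satisfied · (3,2)O 1/3 not · (3,3)X 2/4 satisfied · (3,4)O 0/3 not
Row 4: (4,1)O 2/3 satisfied · (4,2)X 1/4 not · (4,3)X 3/3 satisfied · (4,4)X 2/3 satisfied
Row 5: (5,1)O 2/2 satisfied · (5,2)O 2/3 satisfied · (5,4)X 1/2 satisfied
Row 6: (6,2)O 2/3 satisfied · (6,3)O 2/3 satisfied · (6,4)O 1/3 not
Row 7: (7,1)O 0/1 not · (7,2)X 1/3 not · (7,3)X 2/3 satisfied · (7,4)X 1/2 satisfied
For instance (3,2) has only 1/3 same-type neighbors, below 1/2.

No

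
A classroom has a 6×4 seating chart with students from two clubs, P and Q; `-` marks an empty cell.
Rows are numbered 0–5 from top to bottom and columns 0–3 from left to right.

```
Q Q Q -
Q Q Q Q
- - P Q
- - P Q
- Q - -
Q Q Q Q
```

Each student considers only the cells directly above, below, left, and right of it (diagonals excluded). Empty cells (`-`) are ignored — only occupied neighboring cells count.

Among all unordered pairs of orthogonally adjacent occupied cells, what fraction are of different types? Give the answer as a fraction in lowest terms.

1/6

Scan each occupied cell's neighbors to the right and below so each pair is counted once.
From row 0: 0 unlike of 5 pairs (running 0/5).
From row 1: 1 unlike of 5 pairs (running 1/10).
From row 2: 1 unlike of 3 pairs (running 2/13).
From row 3: 1 unlike of 1 pairs (running 3/14).
From row 4: 0 unlike of 1 pairs (running 3/15).
From row 5: 0 unlike of 3 pairs (running 3/18).
Total adjacent occupied pairs: 18; unlike-type pairs: 3.
3/18 reduces to 1/6.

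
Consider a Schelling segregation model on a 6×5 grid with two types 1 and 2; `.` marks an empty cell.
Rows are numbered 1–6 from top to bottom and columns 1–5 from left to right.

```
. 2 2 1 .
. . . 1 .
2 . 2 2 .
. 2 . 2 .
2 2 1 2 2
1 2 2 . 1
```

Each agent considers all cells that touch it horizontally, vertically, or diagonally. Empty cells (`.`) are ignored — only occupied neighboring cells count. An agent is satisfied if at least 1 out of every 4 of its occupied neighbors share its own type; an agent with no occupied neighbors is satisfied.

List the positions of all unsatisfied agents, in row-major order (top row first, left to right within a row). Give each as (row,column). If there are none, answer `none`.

Row 1: (1,2)2 1/1 ok · (1,3)2 1/3 ok · (1,4)1 1/2 ok
Row 2: (2,4)1 1/4 ok
Row 3: (3,1)2 1/1 ok · (3,3)2 3/4 ok · (3,4)2 2/3 ok
Row 4: (4,2)2 4/5 ok · (4,4)2 4/5 ok
Row 5: (5,1)2 3/4 ok · (5,2)2 4/6 ok · (5,3)1 0/6 unhappy · (5,4)2 3/5 ok · (5,5)2 2/3 ok
Row 6: (6,1)1 0/3 unhappy · (6,2)2 3/5 ok · (6,3)2 3/4 ok · (6,5)1 0/2 unhappy

(5,3), (6,1), (6,5)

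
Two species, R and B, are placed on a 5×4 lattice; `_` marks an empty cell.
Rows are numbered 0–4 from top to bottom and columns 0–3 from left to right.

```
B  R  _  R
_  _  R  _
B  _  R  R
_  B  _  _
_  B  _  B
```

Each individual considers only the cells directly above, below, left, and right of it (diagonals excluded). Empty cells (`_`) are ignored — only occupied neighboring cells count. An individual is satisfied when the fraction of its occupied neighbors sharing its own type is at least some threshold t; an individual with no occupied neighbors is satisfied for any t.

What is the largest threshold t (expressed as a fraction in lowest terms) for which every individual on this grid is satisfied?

0/1

(0,0)B 0/1
(0,1)R 0/1
(0,3)R — no occupied neighbors
(1,2)R 1/1
(2,0)B — no occupied neighbors
(2,2)R 2/2
(2,3)R 1/1
(3,1)B 1/1
(4,1)B 1/1
(4,3)B — no occupied neighbors
The smallest same-type fraction is 0/1 at (0,0), which reduces to 0/1. Any threshold above that leaves this individual unsatisfied.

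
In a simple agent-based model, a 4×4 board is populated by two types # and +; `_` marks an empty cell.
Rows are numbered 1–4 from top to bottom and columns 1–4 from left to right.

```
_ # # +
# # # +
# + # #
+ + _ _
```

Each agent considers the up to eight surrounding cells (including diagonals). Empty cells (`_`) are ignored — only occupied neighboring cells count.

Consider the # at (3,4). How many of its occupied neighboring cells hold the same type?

2

Occupied neighbors of (3,4): (2,3)=#, (2,4)=+, (3,3)=#.
Same type (#): 2 of 3.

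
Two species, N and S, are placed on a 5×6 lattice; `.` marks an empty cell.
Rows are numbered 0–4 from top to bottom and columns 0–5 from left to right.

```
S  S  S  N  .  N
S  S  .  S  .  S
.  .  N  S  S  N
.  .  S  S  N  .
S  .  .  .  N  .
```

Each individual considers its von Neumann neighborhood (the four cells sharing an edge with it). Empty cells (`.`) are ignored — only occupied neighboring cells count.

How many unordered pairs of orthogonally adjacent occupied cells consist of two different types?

9

Scan each occupied cell's neighbors to the right and below so each pair is counted once.
Row 0: S(0,0)–S(0,1)= S(0,0)–S(1,0)= S(0,1)–S(0,2)= S(0,1)–S(1,1)= S(0,2)–N(0,3)≠ N(0,3)–S(1,3)≠ N(0,5)–S(1,5)≠  → 3/7 unlike.
Row 1: S(1,0)–S(1,1)= S(1,3)–S(2,3)= S(1,5)–N(2,5)≠  → 1/3 unlike.
Row 2: N(2,2)–S(2,3)≠ N(2,2)–S(3,2)≠ S(2,3)–S(2,4)= S(2,3)–S(3,3)= S(2,4)–N(2,5)≠ S(2,4)–N(3,4)≠  → 4/6 unlike.
Row 3: S(3,2)–S(3,3)= S(3,3)–N(3,4)≠ N(3,4)–N(4,4)=  → 1/3 unlike.
Total adjacent occupied pairs: 19; unlike-type pairs: 9.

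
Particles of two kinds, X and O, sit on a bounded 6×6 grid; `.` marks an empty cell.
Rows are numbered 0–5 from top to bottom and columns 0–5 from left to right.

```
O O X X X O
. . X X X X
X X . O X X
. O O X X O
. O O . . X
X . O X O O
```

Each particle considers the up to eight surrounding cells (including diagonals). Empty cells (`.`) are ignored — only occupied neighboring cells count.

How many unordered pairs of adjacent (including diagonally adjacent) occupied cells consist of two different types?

Scan each occupied cell's neighbors to the right and below (and the two forward diagonals) so each pair is counted once.
Row 0: O(0,0)–O(0,1)= O(0,1)–X(0,2)≠ O(0,1)–X(1,2)≠ X(0,2)–X(0,3)= X(0,2)–X(1,2)= X(0,2)–X(1,3)= X(0,3)–X(0,4)= X(0,3)–X(1,3)= X(0,3)–X(1,4)= X(0,3)–X(1,2)= X(0,4)–O(0,5)≠ X(0,4)–X(1,4)= X(0,4)–X(1,5)= X(0,4)–X(1,3)= O(0,5)–X(1,5)≠ O(0,5)–X(1,4)≠  → 5/16 unlike.
Row 1: X(1,2)–X(1,3)= X(1,2)–O(2,3)≠ X(1,2)–X(2,1)= X(1,3)–X(1,4)= X(1,3)–O(2,3)≠ X(1,3)–X(2,4)= X(1,4)–X(1,5)= X(1,4)–X(2,4)= X(1,4)–X(2,5)= X(1,4)–O(2,3)≠ X(1,5)–X(2,5)= X(1,5)–X(2,4)=  → 3/12 unlike.
Row 2: X(2,0)–X(2,1)= X(2,0)–O(3,1)≠ X(2,1)–O(3,1)≠ X(2,1)–O(3,2)≠ O(2,3)–X(2,4)≠ O(2,3)–X(3,3)≠ O(2,3)–X(3,4)≠ O(2,3)–O(3,2)= X(2,4)–X(2,5)= X(2,4)–X(3,4)= X(2,4)–O(3,5)≠ X(2,4)–X(3,3)= X(2,5)–O(3,5)≠ X(2,5)–X(3,4)=  → 8/14 unlike.
Row 3: O(3,1)–O(3,2)= O(3,1)–O(4,1)= O(3,1)–O(4,2)= O(3,2)–X(3,3)≠ O(3,2)–O(4,2)= O(3,2)–O(4,1)= X(3,3)–X(3,4)= X(3,3)–O(4,2)≠ X(3,4)–O(3,5)≠ X(3,4)–X(4,5)= O(3,5)–X(4,5)≠  → 4/11 unlike.
Row 4: O(4,1)–O(4,2)= O(4,1)–O(5,2)= O(4,1)–X(5,0)≠ O(4,2)–O(5,2)= O(4,2)–X(5,3)≠ X(4,5)–O(5,5)≠ X(4,5)–O(5,4)≠  → 4/7 unlike.
Row 5: O(5,2)–X(5,3)≠ X(5,3)–O(5,4)≠ O(5,4)–O(5,5)=  → 2/3 unlike.
Total adjacent occupied pairs: 63; unlike-type pairs: 26.

26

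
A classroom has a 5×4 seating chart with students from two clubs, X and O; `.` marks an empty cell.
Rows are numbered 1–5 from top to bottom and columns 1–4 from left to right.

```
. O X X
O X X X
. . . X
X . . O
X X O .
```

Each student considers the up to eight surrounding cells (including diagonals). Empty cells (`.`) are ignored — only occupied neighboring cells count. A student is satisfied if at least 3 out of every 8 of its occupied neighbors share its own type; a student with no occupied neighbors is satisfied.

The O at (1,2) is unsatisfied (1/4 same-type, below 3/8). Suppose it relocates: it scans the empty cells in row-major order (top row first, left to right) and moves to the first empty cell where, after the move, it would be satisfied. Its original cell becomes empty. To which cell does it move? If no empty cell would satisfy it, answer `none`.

(1,1)

Vacating (1,2). Empty cells in order:
  (1,1): 1/2 same-type → satisfied — stop here.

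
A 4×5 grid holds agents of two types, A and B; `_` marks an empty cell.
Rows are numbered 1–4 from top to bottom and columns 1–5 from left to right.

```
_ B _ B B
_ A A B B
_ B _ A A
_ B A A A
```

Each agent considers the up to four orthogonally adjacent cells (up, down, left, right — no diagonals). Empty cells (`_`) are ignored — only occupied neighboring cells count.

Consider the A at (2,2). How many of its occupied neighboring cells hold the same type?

1

Occupied neighbors of (2,2): (1,2)=B, (3,2)=B, (2,3)=A.
Same type (A): 1 of 3.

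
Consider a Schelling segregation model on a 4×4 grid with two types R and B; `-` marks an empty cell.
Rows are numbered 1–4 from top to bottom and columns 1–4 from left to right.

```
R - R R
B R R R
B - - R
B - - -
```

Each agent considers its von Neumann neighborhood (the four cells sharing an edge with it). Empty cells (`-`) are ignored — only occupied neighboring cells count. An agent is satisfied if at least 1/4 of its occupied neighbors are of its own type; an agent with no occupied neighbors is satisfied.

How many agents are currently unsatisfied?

1

Row 1: (1,1)R 0/1 unhappy · (1,3)R 2/2 ok · (1,4)R 2/2 ok
Row 2: (2,1)B 1/3 ok · (2,2)R 1/2 ok · (2,3)R 3/3 ok · (2,4)R 3/3 ok
Row 3: (3,1)B 2/2 ok · (3,4)R 1/1 ok
Row 4: (4,1)B 1/1 ok
Unsatisfied: (1,1) — 1 in total.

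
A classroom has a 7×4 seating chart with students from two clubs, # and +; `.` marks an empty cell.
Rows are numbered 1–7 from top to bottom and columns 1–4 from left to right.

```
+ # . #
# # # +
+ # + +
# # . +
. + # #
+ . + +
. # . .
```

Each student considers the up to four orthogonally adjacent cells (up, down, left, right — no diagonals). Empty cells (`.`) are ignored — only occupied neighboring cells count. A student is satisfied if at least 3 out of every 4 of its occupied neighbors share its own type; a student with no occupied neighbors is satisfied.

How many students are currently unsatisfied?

17

(1,1)+ 0/2 not
(1,2)# 1/2 not
(1,4)# 0/1 not
(2,1)# 1/3 not
(2,2)# 4/4 satisfied
(2,3)# 1/3 not
(2,4)+ 1/3 not
(3,1)+ 0/3 not
(3,2)# 2/4 not
(3,3)+ 1/3 not
(3,4)+ 3/3 satisfied
(4,1)# 1/2 not
(4,2)# 2/3 not
(4,4)+ 1/2 not
(5,2)+ 0/2 not
(5,3)# 1/3 not
(5,4)# 1/3 not
(6,1)+ 0/0 satisfied
(6,3)+ 1/2 not
(6,4)+ 1/2 not
(7,2)# 0/0 satisfied
Unsatisfied: (1,1), (1,2), (1,4), (2,1), (2,3), (2,4), (3,1), (3,2), (3,3), (4,1), (4,2), (4,4), (5,2), (5,3), (5,4), (6,3), (6,4) — 17 in total.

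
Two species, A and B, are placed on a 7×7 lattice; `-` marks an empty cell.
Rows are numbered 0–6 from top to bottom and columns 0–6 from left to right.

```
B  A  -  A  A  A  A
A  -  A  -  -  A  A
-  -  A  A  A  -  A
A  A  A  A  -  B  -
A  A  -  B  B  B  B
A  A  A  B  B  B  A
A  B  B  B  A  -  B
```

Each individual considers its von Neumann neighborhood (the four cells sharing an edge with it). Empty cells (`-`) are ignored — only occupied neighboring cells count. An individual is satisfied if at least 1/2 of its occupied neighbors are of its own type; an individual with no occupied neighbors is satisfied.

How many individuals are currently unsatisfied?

8

Row 0: (0,0)B 0/2 not · (0,1)A 0/1 not · (0,3)A 1/1 satisfied · (0,4)A 2/2 satisfied · (0,5)A 3/3 satisfied · (0,6)A 2/2 satisfied
Row 1: (1,0)A 0/1 not · (1,2)A 1/1 satisfied · (1,5)A 2/2 satisfied · (1,6)A 3/3 satisfied
Row 2: (2,2)A 3/3 satisfied · (2,3)A 3/3 satisfied · (2,4)A 1/1 satisfied · (2,6)A 1/1 satisfied
Row 3: (3,0)A 2/2 satisfied · (3,1)A 3/3 satisfied · (3,2)A 3/3 satisfied · (3,3)A 2/3 satisfied · (3,5)B 1/1 satisfied
Row 4: (4,0)A 3/3 satisfied · (4,1)A 3/3 satisfied · (4,3)B 2/3 satisfied · (4,4)B 3/3 satisfied · (4,5)B 4/4 satisfied · (4,6)B 1/2 satisfied
Row 5: (5,0)A 3/3 satisfied · (5,1)A 3/4 satisfied · (5,2)A 1/3 not · (5,3)B 3/4 satisfied · (5,4)B 3/4 satisfied · (5,5)B 2/3 satisfied · (5,6)A 0/3 not
Row 6: (6,0)A 1/2 satisfied · (6,1)B 1/3 not · (6,2)B 2/3 satisfied · (6,3)B 2/3 satisfied · (6,4)A 0/2 not · (6,6)B 0/1 not
Unsatisfied: (0,0), (0,1), (1,0), (5,2), (5,6), (6,1), (6,4), (6,6) — 8 in total.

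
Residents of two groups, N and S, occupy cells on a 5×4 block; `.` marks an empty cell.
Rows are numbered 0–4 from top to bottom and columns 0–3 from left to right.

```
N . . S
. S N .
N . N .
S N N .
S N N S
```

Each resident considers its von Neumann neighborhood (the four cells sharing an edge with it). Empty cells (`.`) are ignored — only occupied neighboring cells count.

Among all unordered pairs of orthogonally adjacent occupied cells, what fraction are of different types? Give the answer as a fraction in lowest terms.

Scan each occupied cell's neighbors to the right and below so each pair is counted once.
Row 1: S(1,1)–N(1,2)≠ N(1,2)–N(2,2)=  → 1/2 unlike.
Row 2: N(2,0)–S(3,0)≠ N(2,2)–N(3,2)=  → 1/2 unlike.
Row 3: S(3,0)–N(3,1)≠ S(3,0)–S(4,0)= N(3,1)–N(3,2)= N(3,1)–N(4,1)= N(3,2)–N(4,2)=  → 1/5 unlike.
Row 4: S(4,0)–N(4,1)≠ N(4,1)–N(4,2)= N(4,2)–S(4,3)≠  → 2/3 unlike.
Total adjacent occupied pairs: 12; unlike-type pairs: 5.
5/12 is already in lowest terms.

5/12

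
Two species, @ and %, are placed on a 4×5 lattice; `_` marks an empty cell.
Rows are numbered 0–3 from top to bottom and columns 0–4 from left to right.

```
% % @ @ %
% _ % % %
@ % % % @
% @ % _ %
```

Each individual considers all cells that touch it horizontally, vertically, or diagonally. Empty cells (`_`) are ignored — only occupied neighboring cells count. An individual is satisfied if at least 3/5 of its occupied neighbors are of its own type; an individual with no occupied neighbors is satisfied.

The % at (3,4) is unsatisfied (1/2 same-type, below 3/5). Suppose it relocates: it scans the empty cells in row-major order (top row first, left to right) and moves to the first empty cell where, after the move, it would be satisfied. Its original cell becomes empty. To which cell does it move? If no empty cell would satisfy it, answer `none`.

Vacating (3,4). Empty cells in order:
  (1,1): 6/8 same-type → satisfied — stop here.

(1,1)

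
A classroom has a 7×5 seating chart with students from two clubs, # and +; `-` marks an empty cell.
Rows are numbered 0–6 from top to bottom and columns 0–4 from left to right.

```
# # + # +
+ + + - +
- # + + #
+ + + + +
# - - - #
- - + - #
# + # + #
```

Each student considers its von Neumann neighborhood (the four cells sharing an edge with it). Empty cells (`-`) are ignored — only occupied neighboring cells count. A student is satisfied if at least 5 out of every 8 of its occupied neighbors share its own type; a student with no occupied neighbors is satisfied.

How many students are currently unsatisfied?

(0,0)# 1/2 not
(0,1)# 1/3 not
(0,2)+ 1/3 not
(0,3)# 0/2 not
(0,4)+ 1/2 not
(1,0)+ 1/2 not
(1,1)+ 2/4 not
(1,2)+ 3/3 satisfied
(1,4)+ 1/2 not
(2,1)# 0/3 not
(2,2)+ 3/4 satisfied
(2,3)+ 2/3 satisfied
(2,4)# 0/3 not
(3,0)+ 1/2 not
(3,1)+ 2/3 satisfied
(3,2)+ 3/3 satisfied
(3,3)+ 3/3 satisfied
(3,4)+ 1/3 not
(4,0)# 0/1 not
(4,4)# 1/2 not
(5,2)+ 0/1 not
(5,4)# 2/2 satisfied
(6,0)# 0/1 not
(6,1)+ 0/2 not
(6,2)# 0/3 not
(6,3)+ 0/2 not
(6,4)# 1/2 not
Unsatisfied: (0,0), (0,1), (0,2), (0,3), (0,4), (1,0), (1,1), (1,4), (2,1), (2,4), (3,0), (3,4), (4,0), (4,4), (5,2), (6,0), (6,1), (6,2), (6,3), (6,4) — 20 in total.

20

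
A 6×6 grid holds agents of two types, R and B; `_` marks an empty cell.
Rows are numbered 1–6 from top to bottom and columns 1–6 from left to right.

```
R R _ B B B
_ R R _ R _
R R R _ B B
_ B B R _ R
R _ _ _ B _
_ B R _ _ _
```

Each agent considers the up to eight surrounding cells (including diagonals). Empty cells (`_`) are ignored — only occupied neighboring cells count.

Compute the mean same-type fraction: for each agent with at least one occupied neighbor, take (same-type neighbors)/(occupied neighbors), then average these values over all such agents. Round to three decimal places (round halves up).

(1,1)R 2/2
(1,2)R 3/3
(1,4)B 1/3
(1,5)B 2/3
(1,6)B 1/2
(2,2)R 6/6
(2,3)R 4/5
(2,5)R 0/5
(3,1)R 2/3
(3,2)R 4/6
(3,3)R 4/6
(3,5)B 1/4
(3,6)B 1/3
(4,2)B 1/5
(4,3)B 1/4
(4,4)R 1/4
(4,6)R 0/3
(5,1)R 0/2
(5,5)B 0/2
(6,2)B 0/2
(6,3)R 0/1
Sum over 21 agents: 2/2 + 3/3 + 1/3 + 2/3 + 1/2 + 6/6 + 4/5 + 0/5 + 2/3 + 4/6 + 4/6 + 1/4 + 1/3 + 1/5 + 1/4 + 1/4 + 0/3 + 0/2 + 0/2 + 0/2 + 0/1 = 103/12; mean = 103/12 ÷ 21 = 103/252 = 0.408730… → 0.409.

0.409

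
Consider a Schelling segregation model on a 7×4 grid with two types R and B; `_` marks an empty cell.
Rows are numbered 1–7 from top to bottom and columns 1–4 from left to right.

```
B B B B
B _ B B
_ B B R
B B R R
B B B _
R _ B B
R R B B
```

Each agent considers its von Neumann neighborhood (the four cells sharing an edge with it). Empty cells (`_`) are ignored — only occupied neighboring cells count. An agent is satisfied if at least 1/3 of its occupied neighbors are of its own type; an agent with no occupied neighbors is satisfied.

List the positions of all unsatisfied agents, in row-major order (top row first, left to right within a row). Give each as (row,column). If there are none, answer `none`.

(1,1)B 2/2 ✓
(1,2)B 2/2 ✓
(1,3)B 3/3 ✓
(1,4)B 2/2 ✓
(2,1)B 1/1 ✓
(2,3)B 3/3 ✓
(2,4)B 2/3 ✓
(3,2)B 2/2 ✓
(3,3)B 2/4 ✓
(3,4)R 1/3 ✓
(4,1)B 2/2 ✓
(4,2)B 3/4 ✓
(4,3)R 1/4 ✗
(4,4)R 2/2 ✓
(5,1)B 2/3 ✓
(5,2)B 3/3 ✓
(5,3)B 2/3 ✓
(6,1)R 1/2 ✓
(6,3)B 3/3 ✓
(6,4)B 2/2 ✓
(7,1)R 2/2 ✓
(7,2)R 1/2 ✓
(7,3)B 2/3 ✓
(7,4)B 2/2 ✓

(4,3)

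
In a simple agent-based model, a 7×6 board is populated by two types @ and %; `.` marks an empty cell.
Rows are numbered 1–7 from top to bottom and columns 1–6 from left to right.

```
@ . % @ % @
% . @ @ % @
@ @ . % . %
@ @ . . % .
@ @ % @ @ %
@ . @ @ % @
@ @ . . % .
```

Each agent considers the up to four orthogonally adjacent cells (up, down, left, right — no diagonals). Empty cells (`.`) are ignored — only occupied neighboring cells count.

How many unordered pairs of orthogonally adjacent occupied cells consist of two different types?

Scan each occupied cell's neighbors to the right and below so each pair is counted once.
Row 1: @(1,1)–%(2,1)≠ %(1,3)–@(1,4)≠ %(1,3)–@(2,3)≠ @(1,4)–%(1,5)≠ @(1,4)–@(2,4)= %(1,5)–@(1,6)≠ %(1,5)–%(2,5)= @(1,6)–@(2,6)=  → 5/8 unlike.
Row 2: %(2,1)–@(3,1)≠ @(2,3)–@(2,4)= @(2,4)–%(2,5)≠ @(2,4)–%(3,4)≠ %(2,5)–@(2,6)≠ @(2,6)–%(3,6)≠  → 5/6 unlike.
Row 3: @(3,1)–@(3,2)= @(3,1)–@(4,1)= @(3,2)–@(4,2)=  → 0/3 unlike.
Row 4: @(4,1)–@(4,2)= @(4,1)–@(5,1)= @(4,2)–@(5,2)= %(4,5)–@(5,5)≠  → 1/4 unlike.
Row 5: @(5,1)–@(5,2)= @(5,1)–@(6,1)= @(5,2)–%(5,3)≠ %(5,3)–@(5,4)≠ %(5,3)–@(6,3)≠ @(5,4)–@(5,5)= @(5,4)–@(6,4)= @(5,5)–%(5,6)≠ @(5,5)–%(6,5)≠ %(5,6)–@(6,6)≠  → 6/10 unlike.
Row 6: @(6,1)–@(7,1)= @(6,3)–@(6,4)= @(6,4)–%(6,5)≠ %(6,5)–@(6,6)≠ %(6,5)–%(7,5)=  → 2/5 unlike.
Row 7: @(7,1)–@(7,2)=  → 0/1 unlike.
Total adjacent occupied pairs: 37; unlike-type pairs: 19.

19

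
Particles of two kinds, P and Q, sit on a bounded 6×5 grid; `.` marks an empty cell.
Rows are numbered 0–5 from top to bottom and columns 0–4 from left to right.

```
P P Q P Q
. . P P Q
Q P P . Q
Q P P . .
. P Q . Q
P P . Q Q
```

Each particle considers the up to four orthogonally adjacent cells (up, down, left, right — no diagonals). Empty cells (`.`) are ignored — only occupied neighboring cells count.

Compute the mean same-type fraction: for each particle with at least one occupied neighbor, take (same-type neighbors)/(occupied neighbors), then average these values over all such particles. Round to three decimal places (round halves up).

0.686

(0,0)P 1/1
(0,1)P 1/2
(0,2)Q 0/3
(0,3)P 1/3
(0,4)Q 1/2
(1,2)P 2/3
(1,3)P 2/3
(1,4)Q 2/3
(2,0)Q 1/2
(2,1)P 2/3
(2,2)P 3/3
(2,4)Q 1/1
(3,0)Q 1/2
(3,1)P 3/4
(3,2)P 2/3
(4,1)P 2/3
(4,2)Q 0/2
(4,4)Q 1/1
(5,0)P 1/1
(5,1)P 2/2
(5,3)Q 1/1
(5,4)Q 2/2
Sum over 22 particles: 1/1 + 1/2 + 0/3 + 1/3 + 1/2 + 2/3 + 2/3 + 2/3 + 1/2 + 2/3 + 3/3 + 1/1 + 1/2 + 3/4 + 2/3 + 2/3 + 0/2 + 1/1 + 1/1 + 2/2 + 1/1 + 2/2 = 181/12; mean = 181/12 ÷ 22 = 181/264 = 0.685606… → 0.686.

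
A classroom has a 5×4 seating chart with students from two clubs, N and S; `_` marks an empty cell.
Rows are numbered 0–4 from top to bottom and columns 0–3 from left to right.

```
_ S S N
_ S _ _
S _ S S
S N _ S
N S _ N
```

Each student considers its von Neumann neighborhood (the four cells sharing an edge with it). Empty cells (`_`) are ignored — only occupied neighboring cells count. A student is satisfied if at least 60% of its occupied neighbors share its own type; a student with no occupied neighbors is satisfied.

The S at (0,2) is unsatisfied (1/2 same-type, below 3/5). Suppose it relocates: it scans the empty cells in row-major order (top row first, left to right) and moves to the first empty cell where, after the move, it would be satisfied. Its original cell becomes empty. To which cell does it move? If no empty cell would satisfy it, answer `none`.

(0,0)

Vacating (0,2). Empty cells in order:
  (0,0): 1/1 same-type → satisfied — stop here.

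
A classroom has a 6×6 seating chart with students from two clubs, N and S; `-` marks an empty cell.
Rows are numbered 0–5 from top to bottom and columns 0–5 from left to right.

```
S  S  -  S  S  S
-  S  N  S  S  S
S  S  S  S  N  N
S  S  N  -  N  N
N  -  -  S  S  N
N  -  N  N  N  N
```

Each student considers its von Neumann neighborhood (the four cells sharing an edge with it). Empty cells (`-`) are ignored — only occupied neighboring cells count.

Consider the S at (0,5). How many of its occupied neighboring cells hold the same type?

Occupied neighbors of (0,5): (1,5)=S, (0,4)=S.
Same type (S): 2 of 2.

2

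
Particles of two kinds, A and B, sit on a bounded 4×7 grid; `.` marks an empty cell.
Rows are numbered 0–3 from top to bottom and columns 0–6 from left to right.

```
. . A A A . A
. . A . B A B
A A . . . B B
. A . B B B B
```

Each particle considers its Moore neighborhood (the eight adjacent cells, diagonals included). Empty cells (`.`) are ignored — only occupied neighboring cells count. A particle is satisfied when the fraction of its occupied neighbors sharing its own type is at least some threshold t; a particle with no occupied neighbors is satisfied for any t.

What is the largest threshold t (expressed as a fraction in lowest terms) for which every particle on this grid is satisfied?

1/4

Row 0: (0,2)A 2/2 · (0,3)A 3/4 · (0,4)A 2/3 · (0,6)A 1/2
Row 1: (1,2)A 3/3 · (1,4)B 1/4 · (1,5)A 2/6 · (1,6)B 2/4
Row 2: (2,0)A 2/2 · (2,1)A 3/3 · (2,5)B 6/7 · (2,6)B 4/5
Row 3: (3,1)A 2/2 · (3,3)B 1/1 · (3,4)B 3/3 · (3,5)B 4/4 · (3,6)B 3/3
The smallest same-type fraction is 1/4 at (1,4), which reduces to 1/4. Any threshold above that leaves this particle unsatisfied.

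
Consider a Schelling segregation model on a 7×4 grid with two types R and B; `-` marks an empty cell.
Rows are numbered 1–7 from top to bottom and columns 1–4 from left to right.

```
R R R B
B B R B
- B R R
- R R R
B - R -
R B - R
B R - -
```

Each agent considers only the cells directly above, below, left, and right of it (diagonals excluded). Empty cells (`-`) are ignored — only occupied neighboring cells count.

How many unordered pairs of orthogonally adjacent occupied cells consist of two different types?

Scan each occupied cell's neighbors to the right and below so each pair is counted once.
Row 1: R(1,1)–R(1,2)= R(1,1)–B(2,1)≠ R(1,2)–R(1,3)= R(1,2)–B(2,2)≠ R(1,3)–B(1,4)≠ R(1,3)–R(2,3)= B(1,4)–B(2,4)=  → 3/7 unlike.
Row 2: B(2,1)–B(2,2)= B(2,2)–R(2,3)≠ B(2,2)–B(3,2)= R(2,3)–B(2,4)≠ R(2,3)–R(3,3)= B(2,4)–R(3,4)≠  → 3/6 unlike.
Row 3: B(3,2)–R(3,3)≠ B(3,2)–R(4,2)≠ R(3,3)–R(3,4)= R(3,3)–R(4,3)= R(3,4)–R(4,4)=  → 2/5 unlike.
Row 4: R(4,2)–R(4,3)= R(4,3)–R(4,4)= R(4,3)–R(5,3)=  → 0/3 unlike.
Row 5: B(5,1)–R(6,1)≠  → 1/1 unlike.
Row 6: R(6,1)–B(6,2)≠ R(6,1)–B(7,1)≠ B(6,2)–R(7,2)≠  → 3/3 unlike.
Row 7: B(7,1)–R(7,2)≠  → 1/1 unlike.
Total adjacent occupied pairs: 26; unlike-type pairs: 13.

13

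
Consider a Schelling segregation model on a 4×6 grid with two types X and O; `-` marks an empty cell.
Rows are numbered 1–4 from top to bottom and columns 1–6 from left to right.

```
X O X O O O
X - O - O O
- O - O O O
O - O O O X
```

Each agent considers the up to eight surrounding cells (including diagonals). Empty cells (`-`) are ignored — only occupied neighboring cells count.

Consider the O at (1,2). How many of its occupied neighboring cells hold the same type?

Occupied neighbors of (1,2): (1,1)=X, (1,3)=X, (2,1)=X, (2,3)=O.
Same type (O): 1 of 4.

1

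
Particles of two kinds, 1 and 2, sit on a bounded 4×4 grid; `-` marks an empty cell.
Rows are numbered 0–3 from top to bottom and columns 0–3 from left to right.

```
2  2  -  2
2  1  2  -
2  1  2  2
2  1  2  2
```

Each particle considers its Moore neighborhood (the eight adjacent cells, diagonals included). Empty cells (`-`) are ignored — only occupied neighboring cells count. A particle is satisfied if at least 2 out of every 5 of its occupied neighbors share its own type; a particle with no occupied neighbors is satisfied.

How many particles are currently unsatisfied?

4

Row 0: (0,0)2 2/3 ok · (0,1)2 3/4 ok · (0,3)2 1/1 ok
Row 1: (1,0)2 3/5 ok · (1,1)1 1/7 unhappy · (1,2)2 4/6 ok
Row 2: (2,0)2 2/5 ok · (2,1)1 2/8 unhappy · (2,2)2 4/7 ok · (2,3)2 4/4 ok
Row 3: (3,0)2 1/3 unhappy · (3,1)1 1/5 unhappy · (3,2)2 3/5 ok · (3,3)2 3/3 ok
Unsatisfied: (1,1), (2,1), (3,0), (3,1) — 4 in total.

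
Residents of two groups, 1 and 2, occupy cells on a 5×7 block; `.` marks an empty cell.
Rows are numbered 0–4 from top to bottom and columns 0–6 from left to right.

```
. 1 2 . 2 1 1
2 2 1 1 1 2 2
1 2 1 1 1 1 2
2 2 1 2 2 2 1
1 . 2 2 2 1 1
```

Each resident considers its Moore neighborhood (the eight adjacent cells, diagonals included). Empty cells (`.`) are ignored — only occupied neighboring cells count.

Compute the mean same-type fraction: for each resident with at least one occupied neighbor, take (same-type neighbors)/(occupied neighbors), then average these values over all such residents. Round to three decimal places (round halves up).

0.469

(0,1)1 1/4
(0,2)2 1/4
(0,4)2 1/4
(0,5)1 2/5
(0,6)1 1/3
(1,0)2 2/4
(1,1)2 3/7
(1,2)1 4/7
(1,3)1 5/7
(1,4)1 5/7
(1,5)2 3/8
(1,6)2 2/5
(2,0)1 0/5
(2,1)2 4/8
(2,2)1 4/8
(2,3)1 6/8
(2,4)1 4/8
(2,5)1 3/8
(2,6)2 3/5
(3,0)2 2/4
(3,1)2 3/7
(3,2)1 2/7
(3,3)2 4/8
(3,4)2 4/8
(3,5)2 3/8
(3,6)1 3/5
(4,0)1 0/2
(4,2)2 3/4
(4,3)2 4/5
(4,4)2 4/5
(4,5)1 2/5
(4,6)1 2/3
Sum over 32 residents: 1/4 + 1/4 + 1/4 + 2/5 + 1/3 + 2/4 + 3/7 + 4/7 + 5/7 + 5/7 + 3/8 + 2/5 + 0/5 + 4/8 + 4/8 + 6/8 + 4/8 + 3/8 + 3/5 + 2/4 + 3/7 + 2/7 + 4/8 + 4/8 + 3/8 + 3/5 + 0/2 + 3/4 + 4/5 + 4/5 + 2/5 + 2/3 = 841/56; mean = 841/56 ÷ 32 = 841/1792 = 0.469308… → 0.469.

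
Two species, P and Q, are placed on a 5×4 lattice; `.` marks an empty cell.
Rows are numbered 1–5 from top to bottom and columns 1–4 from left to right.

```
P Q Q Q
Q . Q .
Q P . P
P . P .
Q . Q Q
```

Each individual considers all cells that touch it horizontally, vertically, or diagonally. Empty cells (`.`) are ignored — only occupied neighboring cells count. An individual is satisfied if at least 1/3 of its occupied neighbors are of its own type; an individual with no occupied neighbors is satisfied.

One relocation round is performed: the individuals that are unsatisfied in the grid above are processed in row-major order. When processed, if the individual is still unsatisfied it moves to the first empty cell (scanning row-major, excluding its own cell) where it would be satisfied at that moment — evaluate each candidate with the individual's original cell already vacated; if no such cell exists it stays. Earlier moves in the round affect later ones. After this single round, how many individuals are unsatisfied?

Initially unsatisfied (in order): (1,1), (5,1).
  (1,1) → (3,3).
  (5,1) → (1,1).
Resulting grid:
Q Q Q Q
Q . Q .
Q P P P
P . P .
. . Q Q
All satisfied now.

0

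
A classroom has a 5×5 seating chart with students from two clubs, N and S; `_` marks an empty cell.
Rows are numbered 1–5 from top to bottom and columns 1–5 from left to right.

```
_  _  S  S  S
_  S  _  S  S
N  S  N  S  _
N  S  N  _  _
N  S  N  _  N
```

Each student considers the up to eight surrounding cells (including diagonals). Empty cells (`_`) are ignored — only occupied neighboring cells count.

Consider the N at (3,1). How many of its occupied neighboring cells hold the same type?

1

Occupied neighbors of (3,1): (2,2)=S, (3,2)=S, (4,1)=N, (4,2)=S.
Same type (N): 1 of 4.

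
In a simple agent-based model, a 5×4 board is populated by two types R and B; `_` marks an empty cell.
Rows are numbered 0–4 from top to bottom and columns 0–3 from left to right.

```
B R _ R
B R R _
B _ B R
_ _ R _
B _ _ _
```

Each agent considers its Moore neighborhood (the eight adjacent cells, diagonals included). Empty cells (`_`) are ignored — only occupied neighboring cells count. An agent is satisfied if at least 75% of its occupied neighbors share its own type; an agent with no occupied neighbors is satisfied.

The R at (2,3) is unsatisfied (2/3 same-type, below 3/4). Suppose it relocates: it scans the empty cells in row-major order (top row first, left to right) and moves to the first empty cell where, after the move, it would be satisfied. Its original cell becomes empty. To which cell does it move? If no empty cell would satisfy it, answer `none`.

Vacating (2,3). Empty cells in order:
  (0,2): 4/4 same-type → satisfied — stop here.

(0,2)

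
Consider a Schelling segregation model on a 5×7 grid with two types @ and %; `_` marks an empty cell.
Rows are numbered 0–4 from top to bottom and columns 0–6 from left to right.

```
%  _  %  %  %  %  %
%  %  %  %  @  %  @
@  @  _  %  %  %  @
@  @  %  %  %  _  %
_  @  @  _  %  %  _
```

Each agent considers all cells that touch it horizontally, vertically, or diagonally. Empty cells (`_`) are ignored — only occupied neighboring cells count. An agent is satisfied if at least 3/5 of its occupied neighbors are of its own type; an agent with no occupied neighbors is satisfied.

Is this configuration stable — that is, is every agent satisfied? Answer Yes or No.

(0,0)% 2/2 ✓
(0,2)% 4/4 ✓
(0,3)% 4/5 ✓
(0,4)% 4/5 ✓
(0,5)% 3/5 ✓
(0,6)% 2/3 ✓
(1,0)% 2/4 ✗
(1,1)% 4/6 ✓
(1,2)% 5/6 ✓
(1,3)% 6/7 ✓
(1,4)@ 0/8 ✗
(1,5)% 5/8 ✓
(1,6)@ 1/5 ✗
(2,0)@ 3/5 ✓
(2,1)@ 3/7 ✗
(2,3)% 6/7 ✓
(2,4)% 6/7 ✓
(2,5)% 4/7 ✗
(2,6)@ 1/4 ✗
(3,0)@ 4/4 ✓
(3,1)@ 5/6 ✓
(3,2)% 2/6 ✗
(3,3)% 5/6 ✓
(3,4)% 6/6 ✓
(3,6)% 2/3 ✓
(4,1)@ 3/4 ✓
(4,2)@ 2/4 ✗
(4,4)% 3/3 ✓
(4,5)% 3/3 ✓
For instance (1,0) has only 2/4 same-type neighbors, below 3/5.

No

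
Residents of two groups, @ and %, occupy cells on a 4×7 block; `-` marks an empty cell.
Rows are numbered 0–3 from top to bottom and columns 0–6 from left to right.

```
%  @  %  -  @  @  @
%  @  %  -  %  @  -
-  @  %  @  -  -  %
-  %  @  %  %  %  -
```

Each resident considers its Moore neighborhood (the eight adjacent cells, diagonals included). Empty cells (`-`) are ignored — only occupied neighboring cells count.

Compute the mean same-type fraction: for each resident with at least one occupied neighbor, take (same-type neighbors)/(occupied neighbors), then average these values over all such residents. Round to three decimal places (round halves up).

(0,0)% 1/3
(0,1)@ 1/5
(0,2)% 1/3
(0,4)@ 2/3
(0,5)@ 3/4
(0,6)@ 2/2
(1,0)% 1/4
(1,1)@ 2/7
(1,2)% 2/6
(1,4)% 0/4
(1,5)@ 3/5
(2,1)@ 2/6
(2,2)% 3/7
(2,3)@ 1/6
(2,6)% 1/2
(3,1)% 1/3
(3,2)@ 2/5
(3,3)% 2/4
(3,4)% 2/3
(3,5)% 2/2
Sum over 20 residents: 1/3 + 1/5 + 1/3 + 2/3 + 3/4 + 2/2 + 1/4 + 2/7 + 2/6 + 0/4 + 3/5 + 2/6 + 3/7 + 1/6 + 1/2 + 1/3 + 2/5 + 2/4 + 2/3 + 2/2 = 1907/210; mean = 1907/210 ÷ 20 = 1907/4200 = 0.454047… → 0.454.

0.454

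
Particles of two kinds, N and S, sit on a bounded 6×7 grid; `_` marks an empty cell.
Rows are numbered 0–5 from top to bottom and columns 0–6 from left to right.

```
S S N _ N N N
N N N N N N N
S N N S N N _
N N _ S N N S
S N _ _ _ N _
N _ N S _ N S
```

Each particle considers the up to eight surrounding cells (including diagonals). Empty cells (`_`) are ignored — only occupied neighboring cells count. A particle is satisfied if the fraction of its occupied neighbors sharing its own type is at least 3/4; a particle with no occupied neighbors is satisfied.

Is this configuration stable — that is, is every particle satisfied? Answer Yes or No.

No

(0,0)S 1/3 not
(0,1)S 1/5 not
(0,2)N 3/4 satisfied
(0,4)N 4/4 satisfied
(0,5)N 5/5 satisfied
(0,6)N 3/3 satisfied
(1,0)N 2/5 not
(1,1)N 5/8 not
(1,2)N 5/7 not
(1,3)N 6/7 satisfied
(1,4)N 6/7 satisfied
(1,5)N 7/7 satisfied
(1,6)N 4/4 satisfied
(2,0)S 0/5 not
(2,1)N 6/7 satisfied
(2,2)N 5/7 not
(2,3)S 1/7 not
(2,4)N 6/8 satisfied
(2,5)N 6/7 satisfied
(3,0)N 3/5 not
(3,1)N 4/6 not
(3,3)S 1/4 not
(3,4)N 4/6 not
(3,5)N 4/5 satisfied
(3,6)S 0/3 not
(4,0)S 0/4 not
(4,1)N 4/5 satisfied
(4,5)N 3/5 not
(5,0)N 1/2 not
(5,2)N 1/2 not
(5,3)S 0/1 not
(5,5)N 1/2 not
(5,6)S 0/2 not
For instance (0,0) has only 1/3 same-type neighbors, below 3/4.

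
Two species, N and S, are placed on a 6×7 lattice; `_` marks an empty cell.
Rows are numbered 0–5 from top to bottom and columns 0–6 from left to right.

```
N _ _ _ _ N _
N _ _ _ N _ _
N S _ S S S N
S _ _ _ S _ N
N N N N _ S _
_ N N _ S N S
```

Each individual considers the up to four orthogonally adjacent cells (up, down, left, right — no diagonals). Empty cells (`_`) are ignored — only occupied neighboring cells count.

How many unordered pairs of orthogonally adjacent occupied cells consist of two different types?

8

Scan each occupied cell's neighbors to the right and below so each pair is counted once.
Row 0: N(0,0)–N(1,0)=  → 0/1 unlike.
Row 1: N(1,0)–N(2,0)= N(1,4)–S(2,4)≠  → 1/2 unlike.
Row 2: N(2,0)–S(2,1)≠ N(2,0)–S(3,0)≠ S(2,3)–S(2,4)= S(2,4)–S(2,5)= S(2,4)–S(3,4)= S(2,5)–N(2,6)≠ N(2,6)–N(3,6)=  → 3/7 unlike.
Row 3: S(3,0)–N(4,0)≠  → 1/1 unlike.
Row 4: N(4,0)–N(4,1)= N(4,1)–N(4,2)= N(4,1)–N(5,1)= N(4,2)–N(4,3)= N(4,2)–N(5,2)= S(4,5)–N(5,5)≠  → 1/6 unlike.
Row 5: N(5,1)–N(5,2)= S(5,4)–N(5,5)≠ N(5,5)–S(5,6)≠  → 2/3 unlike.
Total adjacent occupied pairs: 20; unlike-type pairs: 8.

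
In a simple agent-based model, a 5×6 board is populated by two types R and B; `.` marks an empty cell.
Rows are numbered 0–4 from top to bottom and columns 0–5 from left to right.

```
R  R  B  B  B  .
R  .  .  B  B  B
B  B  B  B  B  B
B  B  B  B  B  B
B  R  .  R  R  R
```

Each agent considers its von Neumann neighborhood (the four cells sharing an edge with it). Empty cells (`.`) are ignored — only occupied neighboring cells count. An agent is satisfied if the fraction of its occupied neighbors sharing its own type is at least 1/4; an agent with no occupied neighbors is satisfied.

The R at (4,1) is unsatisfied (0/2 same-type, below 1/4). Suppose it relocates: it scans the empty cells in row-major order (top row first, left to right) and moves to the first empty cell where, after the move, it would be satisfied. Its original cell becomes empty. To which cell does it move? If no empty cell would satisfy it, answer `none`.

Vacating (4,1). Empty cells in order:
  (0,5): 0/2 same-type → still unsatisfied.
  (1,1): 2/3 same-type → satisfied — stop here.

(1,1)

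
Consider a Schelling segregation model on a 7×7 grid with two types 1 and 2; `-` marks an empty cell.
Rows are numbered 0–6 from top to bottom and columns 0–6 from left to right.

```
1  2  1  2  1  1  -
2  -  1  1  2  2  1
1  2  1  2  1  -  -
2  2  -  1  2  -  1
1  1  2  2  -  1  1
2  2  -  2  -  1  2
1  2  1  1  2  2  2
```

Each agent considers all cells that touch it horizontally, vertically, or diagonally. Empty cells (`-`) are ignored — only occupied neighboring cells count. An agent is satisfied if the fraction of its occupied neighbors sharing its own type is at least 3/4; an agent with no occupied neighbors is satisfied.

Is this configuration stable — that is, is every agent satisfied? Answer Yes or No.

No

(0,0)1 0/2 ✗
(0,1)2 1/4 ✗
(0,2)1 2/4 ✗
(0,3)2 1/5 ✗
(0,4)1 2/5 ✗
(0,5)1 2/4 ✗
(1,0)2 2/4 ✗
(1,2)1 3/7 ✗
(1,3)1 5/8 ✗
(1,4)2 3/7 ✗
(1,5)2 1/5 ✗
(1,6)1 1/2 ✗
(2,0)1 0/4 ✗
(2,1)2 3/6 ✗
(2,2)1 3/6 ✗
(2,3)2 2/7 ✗
(2,4)1 2/6 ✗
(3,0)2 2/5 ✗
(3,1)2 3/7 ✗
(3,3)1 2/6 ✗
(3,4)2 2/5 ✗
(3,6)1 2/2 ✓
(4,0)1 1/5 ✗
(4,1)1 1/6 ✗
(4,2)2 4/6 ✗
(4,3)2 3/4 ✓
(4,5)1 3/5 ✗
(4,6)1 3/4 ✓
(5,0)2 2/5 ✗
(5,1)2 3/7 ✗
(5,3)2 3/5 ✗
(5,5)1 2/6 ✗
(5,6)2 2/5 ✗
(6,0)1 0/3 ✗
(6,1)2 2/4 ✗
(6,2)1 1/4 ✗
(6,3)1 1/3 ✗
(6,4)2 2/4 ✗
(6,5)2 3/4 ✓
(6,6)2 2/3 ✗
For instance (0,0) has only 0/2 same-type neighbors, below 3/4.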